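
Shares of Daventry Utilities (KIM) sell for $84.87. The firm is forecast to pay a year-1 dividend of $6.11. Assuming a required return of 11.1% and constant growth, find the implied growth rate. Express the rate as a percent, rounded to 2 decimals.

3.90%

From P₀ = D₁/(r − g), the implied growth is g = r − D₁/P₀.
g = 0.111 − 6.11/84.87 = 0.111 − 0.07199 = 0.03901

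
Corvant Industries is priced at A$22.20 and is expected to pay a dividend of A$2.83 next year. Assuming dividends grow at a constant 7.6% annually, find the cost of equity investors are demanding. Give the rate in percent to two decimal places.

20.35%

Rearranging the constant-growth DDM: r = D₁/P₀ + g.
r = 2.8300 / 22.20 + 0.076 = 0.12748 + 0.076 = 0.20348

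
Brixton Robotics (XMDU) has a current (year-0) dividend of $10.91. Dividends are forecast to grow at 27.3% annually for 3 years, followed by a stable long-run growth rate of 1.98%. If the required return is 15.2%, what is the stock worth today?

$153.66

Two-stage DDM. Project D₁…D_3 at 0.273, terminal growth 0.0198, discount at r = 0.152.
D_1 = 13.8884
D_2 = 17.6800
D_3 = 22.5066
Terminal value at t=3: TV = D_4/(r−g) = 22.9522/(0.152−0.0198) = 173.6175
P₀ = 13.8884/(1+0.152)^1 + 17.6800/(1+0.152)^2 + 22.5066/(1+0.152)^3 + 173.6175/(1+0.152)^3 = 153.6625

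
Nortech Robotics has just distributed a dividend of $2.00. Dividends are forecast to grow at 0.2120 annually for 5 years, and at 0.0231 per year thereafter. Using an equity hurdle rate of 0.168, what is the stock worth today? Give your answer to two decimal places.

$28.18

Two-stage DDM. Project D₁…D_5 at 0.212, terminal growth 0.0231, discount at r = 0.168.
D_1 = 2.4240
D_2 = 2.9379
D_3 = 3.5607
D_4 = 4.3156
D_5 = 5.2305
Terminal value at t=5: TV = D_6/(r−g) = 5.3513/(0.168−0.0231) = 36.9311
P₀ = 2.4240/(1+0.168)^1 + 2.9379/(1+0.168)^2 + 3.5607/(1+0.168)^3 + 4.3156/(1+0.168)^4 + 5.2305/(1+0.168)^5 + 36.9311/(1+0.168)^5 = 28.1780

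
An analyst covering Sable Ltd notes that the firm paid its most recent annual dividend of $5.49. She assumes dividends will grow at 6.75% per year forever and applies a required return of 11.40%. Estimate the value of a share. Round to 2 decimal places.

Gordon growth model: P₀ = D₁/(r − g). D₁ = 5.49 × (1 + 0.0675) = 5.8606.
P₀ = 5.8606 / (0.114 − 0.0675) = 5.8606 / 0.0465 = 126.0339

$126.03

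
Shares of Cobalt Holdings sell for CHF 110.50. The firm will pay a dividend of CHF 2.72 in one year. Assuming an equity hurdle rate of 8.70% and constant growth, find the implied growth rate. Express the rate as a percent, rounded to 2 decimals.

6.24%

From P₀ = D₁/(r − g), the implied growth is g = r − D₁/P₀.
g = 0.087 − 2.72/110.50 = 0.087 − 0.02462 = 0.06238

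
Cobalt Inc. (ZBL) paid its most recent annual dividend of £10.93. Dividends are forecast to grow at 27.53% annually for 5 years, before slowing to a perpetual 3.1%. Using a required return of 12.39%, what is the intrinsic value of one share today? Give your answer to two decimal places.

£309.31

Two-stage DDM. Project D₁…D_5 at 0.2753, terminal growth 0.031, discount at r = 0.1239.
D_1 = 13.9390
D_2 = 17.7764
D_3 = 22.6703
D_4 = 28.9114
D_5 = 36.8707
Terminal value at t=5: TV = D_6/(r−g) = 38.0137/(0.1239−0.031) = 409.1899
P₀ = 13.9390/(1+0.1239)^1 + 17.7764/(1+0.1239)^2 + 22.6703/(1+0.1239)^3 + 28.9114/(1+0.1239)^4 + 36.8707/(1+0.1239)^5 + 409.1899/(1+0.1239)^5 = 309.3101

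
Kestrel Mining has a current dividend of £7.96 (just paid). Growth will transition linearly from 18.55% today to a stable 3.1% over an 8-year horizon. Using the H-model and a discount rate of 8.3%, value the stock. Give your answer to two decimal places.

H-model: P₀ = D₀[(1+g_L) + H(g_S−g_L)]/(r−g_L), with H = 8/2 = 4.
P₀ = 7.96 × [(1+0.031) + 4×(0.1855−0.031)] / (0.083−0.031)
   = 7.96 × 1.6490 / 0.052 = 252.4238

£252.42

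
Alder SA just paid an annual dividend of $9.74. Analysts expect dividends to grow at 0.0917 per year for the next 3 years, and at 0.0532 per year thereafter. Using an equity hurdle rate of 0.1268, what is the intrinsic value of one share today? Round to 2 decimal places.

Two-stage DDM. Project D₁…D_3 at 0.0917, terminal growth 0.0532, discount at r = 0.1268.
D_1 = 10.6332
D_2 = 11.6082
D_3 = 12.6727
Terminal value at t=3: TV = D_4/(r−g) = 13.3469/(0.1268−0.0532) = 181.3435
P₀ = 10.6332/(1+0.1268)^1 + 11.6082/(1+0.1268)^2 + 12.6727/(1+0.1268)^3 + 181.3435/(1+0.1268)^3 = 154.1910

$154.19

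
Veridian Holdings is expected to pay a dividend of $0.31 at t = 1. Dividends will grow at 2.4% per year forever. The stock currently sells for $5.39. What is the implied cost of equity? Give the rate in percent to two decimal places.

Rearranging the constant-growth DDM: r = D₁/P₀ + g.
r = 0.3100 / 5.39 + 0.024 = 0.05751 + 0.024 = 0.08151

8.15%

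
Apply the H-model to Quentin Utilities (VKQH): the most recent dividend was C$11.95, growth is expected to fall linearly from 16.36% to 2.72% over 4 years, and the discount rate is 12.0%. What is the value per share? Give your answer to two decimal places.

C$167.40

H-model: P₀ = D₀[(1+g_L) + H(g_S−g_L)]/(r−g_L), with H = 4/2 = 2.
P₀ = 11.95 × [(1+0.0272) + 2×(0.1636−0.0272)] / (0.12−0.0272)
   = 11.95 × 1.3000 / 0.0928 = 167.4030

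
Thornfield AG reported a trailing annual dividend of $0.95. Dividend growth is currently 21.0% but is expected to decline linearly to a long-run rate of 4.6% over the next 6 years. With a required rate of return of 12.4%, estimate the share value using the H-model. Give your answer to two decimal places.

$18.73

H-model: P₀ = D₀[(1+g_L) + H(g_S−g_L)]/(r−g_L), with H = 6/2 = 3.
P₀ = 0.95 × [(1+0.046) + 3×(0.21−0.046)] / (0.124−0.046)
   = 0.95 × 1.5380 / 0.078 = 18.7321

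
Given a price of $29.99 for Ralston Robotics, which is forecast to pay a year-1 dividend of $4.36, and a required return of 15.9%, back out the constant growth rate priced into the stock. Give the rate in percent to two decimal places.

1.36%

From P₀ = D₁/(r − g), the implied growth is g = r − D₁/P₀.
g = 0.159 − 4.36/29.99 = 0.159 − 0.14538 = 0.01362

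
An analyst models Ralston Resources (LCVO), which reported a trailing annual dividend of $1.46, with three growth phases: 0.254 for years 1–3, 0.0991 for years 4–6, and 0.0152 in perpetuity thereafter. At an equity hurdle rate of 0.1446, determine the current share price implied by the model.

$23.92

Three-stage DDM. Project D₁…D_6; terminal Gordon value at t=6 with g = 0.0152; discount at r = 0.1446.
D_1 = 1.8308
D_2 = 2.2959
D_3 = 2.8790
D_4 = 3.1643
D_5 = 3.4779
D_6 = 3.8226
TV_6 = 3.8807/(0.1446−0.0152) = 29.9899
P₀ = Σ Dₜ/(1+r)ᵗ + TV_6/(1+r)^6 = 23.9226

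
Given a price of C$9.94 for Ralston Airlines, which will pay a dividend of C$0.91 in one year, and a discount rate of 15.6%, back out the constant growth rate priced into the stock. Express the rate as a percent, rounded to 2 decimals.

From P₀ = D₁/(r − g), the implied growth is g = r − D₁/P₀.
g = 0.156 − 0.91/9.94 = 0.156 − 0.09155 = 0.06445

6.45%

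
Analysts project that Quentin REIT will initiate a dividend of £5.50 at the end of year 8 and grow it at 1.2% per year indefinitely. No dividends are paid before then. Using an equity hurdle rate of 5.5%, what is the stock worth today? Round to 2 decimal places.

£87.93

Deferred-dividend DDM. At t=7 the remaining stream is a growing perpetuity with first payment D_8 = 5.50.
V_7 = D_8/(r−g) = 5.50/(0.055−0.012) = 127.9070
P₀ = V_7/(1+r)^7 = 127.9070/(1+0.055)^7 = 87.9280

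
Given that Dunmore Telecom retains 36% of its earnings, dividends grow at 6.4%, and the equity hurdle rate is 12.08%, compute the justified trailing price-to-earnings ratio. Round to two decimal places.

11.99

Payout ratio b = 1 − 0.36 = 0.64.
Justified trailing P/E = b(1+g)/(r−g) = 0.64×(1+0.064)/(0.1208−0.064) = 11.9887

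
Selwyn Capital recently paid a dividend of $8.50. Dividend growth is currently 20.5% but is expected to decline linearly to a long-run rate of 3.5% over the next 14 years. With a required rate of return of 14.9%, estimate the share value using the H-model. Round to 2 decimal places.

H-model: P₀ = D₀[(1+g_L) + H(g_S−g_L)]/(r−g_L), with H = 14/2 = 7.
P₀ = 8.50 × [(1+0.035) + 7×(0.205−0.035)] / (0.149−0.035)
   = 8.50 × 2.2250 / 0.114 = 165.8991

$165.90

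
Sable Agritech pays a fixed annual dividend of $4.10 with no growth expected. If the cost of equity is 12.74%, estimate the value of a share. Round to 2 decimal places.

Zero-growth DDM (perpetuity): P₀ = D/r = 4.10 / 0.1274 = 32.1821

$32.18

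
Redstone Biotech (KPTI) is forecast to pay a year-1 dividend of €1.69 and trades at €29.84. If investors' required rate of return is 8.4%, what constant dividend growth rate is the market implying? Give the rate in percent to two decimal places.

2.74%

From P₀ = D₁/(r − g), the implied growth is g = r − D₁/P₀.
g = 0.084 − 1.69/29.84 = 0.084 − 0.05664 = 0.02736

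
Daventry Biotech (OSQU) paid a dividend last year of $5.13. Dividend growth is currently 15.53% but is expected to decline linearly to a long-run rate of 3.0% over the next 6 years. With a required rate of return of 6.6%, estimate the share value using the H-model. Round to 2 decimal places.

$200.34

H-model: P₀ = D₀[(1+g_L) + H(g_S−g_L)]/(r−g_L), with H = 6/2 = 3.
P₀ = 5.13 × [(1+0.03) + 3×(0.1553−0.03)] / (0.066−0.03)
   = 5.13 × 1.4059 / 0.036 = 200.3407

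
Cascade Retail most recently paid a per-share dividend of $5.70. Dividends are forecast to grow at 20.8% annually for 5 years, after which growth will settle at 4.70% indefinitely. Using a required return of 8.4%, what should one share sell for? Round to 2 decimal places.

$317.12

Two-stage DDM. Project D₁…D_5 at 0.208, terminal growth 0.047, discount at r = 0.084.
D_1 = 6.8856
D_2 = 8.3178
D_3 = 10.0479
D_4 = 12.1379
D_5 = 14.6626
Terminal value at t=5: TV = D_6/(r−g) = 15.3517/(0.084−0.047) = 414.9106
P₀ = 6.8856/(1+0.084)^1 + 8.3178/(1+0.084)^2 + 10.0479/(1+0.084)^3 + 12.1379/(1+0.084)^4 + 14.6626/(1+0.084)^5 + 414.9106/(1+0.084)^5 = 317.1156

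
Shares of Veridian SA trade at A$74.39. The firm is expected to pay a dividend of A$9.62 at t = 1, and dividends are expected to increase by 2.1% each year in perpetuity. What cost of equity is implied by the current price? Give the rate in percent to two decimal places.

Rearranging the constant-growth DDM: r = D₁/P₀ + g.
r = 9.6200 / 74.39 + 0.021 = 0.12932 + 0.021 = 0.15032

15.03%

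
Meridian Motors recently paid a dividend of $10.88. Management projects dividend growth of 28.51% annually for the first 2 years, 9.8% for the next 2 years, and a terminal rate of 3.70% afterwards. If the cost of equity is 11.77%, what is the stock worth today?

$233.27

Three-stage DDM. Project D₁…D_4; terminal Gordon value at t=4 with g = 0.037; discount at r = 0.1177.
D_1 = 13.9819
D_2 = 17.9681
D_3 = 19.7290
D_4 = 21.6624
TV_4 = 22.4640/(0.1177−0.037) = 278.3637
P₀ = Σ Dₜ/(1+r)ᵗ + TV_4/(1+r)^4 = 233.2686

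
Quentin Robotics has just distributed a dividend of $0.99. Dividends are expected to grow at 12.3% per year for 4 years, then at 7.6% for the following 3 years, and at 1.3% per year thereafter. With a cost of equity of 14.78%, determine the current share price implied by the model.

Three-stage DDM. Project D₁…D_7; terminal Gordon value at t=7 with g = 0.013; discount at r = 0.1478.
D_1 = 1.1118
D_2 = 1.2485
D_3 = 1.4021
D_4 = 1.5745
D_5 = 1.6942
D_6 = 1.8230
D_7 = 1.9615
TV_7 = 1.9870/(0.1478−0.013) = 14.7404
P₀ = Σ Dₜ/(1+r)ᵗ + TV_7/(1+r)^7 = 11.7619

$11.76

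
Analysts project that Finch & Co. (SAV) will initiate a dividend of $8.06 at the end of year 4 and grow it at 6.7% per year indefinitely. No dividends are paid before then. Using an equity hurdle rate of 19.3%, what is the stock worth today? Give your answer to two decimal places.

Deferred-dividend DDM. At t=3 the remaining stream is a growing perpetuity with first payment D_4 = 8.06.
V_3 = D_4/(r−g) = 8.06/(0.193−0.067) = 63.9683
P₀ = V_3/(1+r)^3 = 63.9683/(1+0.193)^3 = 37.6741

$37.67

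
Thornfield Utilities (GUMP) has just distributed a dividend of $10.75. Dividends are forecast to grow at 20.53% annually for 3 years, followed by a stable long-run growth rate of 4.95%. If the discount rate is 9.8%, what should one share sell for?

Two-stage DDM. Project D₁…D_3 at 0.2053, terminal growth 0.0495, discount at r = 0.098.
D_1 = 12.9570
D_2 = 15.6170
D_3 = 18.8232
Terminal value at t=3: TV = D_4/(r−g) = 19.7550/(0.098−0.0495) = 407.3190
P₀ = 12.9570/(1+0.098)^1 + 15.6170/(1+0.098)^2 + 18.8232/(1+0.098)^3 + 407.3190/(1+0.098)^3 = 346.6739

$346.67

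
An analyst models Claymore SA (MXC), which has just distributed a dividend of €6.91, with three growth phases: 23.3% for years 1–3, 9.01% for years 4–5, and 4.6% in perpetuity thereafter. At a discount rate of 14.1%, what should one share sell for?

€128.18

Three-stage DDM. Project D₁…D_5; terminal Gordon value at t=5 with g = 0.046; discount at r = 0.141.
D_1 = 8.5200
D_2 = 10.5052
D_3 = 12.9529
D_4 = 14.1200
D_5 = 15.3922
TV_5 = 16.1002/(0.141−0.046) = 169.4759
P₀ = Σ Dₜ/(1+r)ᵗ + TV_5/(1+r)^5 = 128.1819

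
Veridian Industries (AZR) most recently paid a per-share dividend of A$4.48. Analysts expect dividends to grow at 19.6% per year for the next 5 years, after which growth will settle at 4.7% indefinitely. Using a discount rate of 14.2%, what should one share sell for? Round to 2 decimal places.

Two-stage DDM. Project D₁…D_5 at 0.196, terminal growth 0.047, discount at r = 0.142.
D_1 = 5.3581
D_2 = 6.4083
D_3 = 7.6643
D_4 = 9.1665
D_5 = 10.9631
Terminal value at t=5: TV = D_6/(r−g) = 11.4784/(0.142−0.047) = 120.8251
P₀ = 5.3581/(1+0.142)^1 + 6.4083/(1+0.142)^2 + 7.6643/(1+0.142)^3 + 9.1665/(1+0.142)^4 + 10.9631/(1+0.142)^5 + 120.8251/(1+0.142)^5 = 87.9903

A$87.99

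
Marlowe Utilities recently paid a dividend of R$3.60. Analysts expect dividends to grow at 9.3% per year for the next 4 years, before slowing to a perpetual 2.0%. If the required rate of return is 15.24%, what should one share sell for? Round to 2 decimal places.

R$35.08

Two-stage DDM. Project D₁…D_4 at 0.093, terminal growth 0.02, discount at r = 0.1524.
D_1 = 3.9348
D_2 = 4.3007
D_3 = 4.7007
D_4 = 5.1379
Terminal value at t=4: TV = D_5/(r−g) = 5.2406/(0.1524−0.02) = 39.5818
P₀ = 3.9348/(1+0.1524)^1 + 4.3007/(1+0.1524)^2 + 4.7007/(1+0.1524)^3 + 5.1379/(1+0.1524)^4 + 39.5818/(1+0.1524)^4 = 35.0807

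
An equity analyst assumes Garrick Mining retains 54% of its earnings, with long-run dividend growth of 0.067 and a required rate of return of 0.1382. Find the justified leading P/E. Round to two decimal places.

Payout ratio b = 1 − 0.54 = 0.46.
Justified leading P/E = b/(r−g) = 0.46/(0.1382−0.067) = 6.4607

6.46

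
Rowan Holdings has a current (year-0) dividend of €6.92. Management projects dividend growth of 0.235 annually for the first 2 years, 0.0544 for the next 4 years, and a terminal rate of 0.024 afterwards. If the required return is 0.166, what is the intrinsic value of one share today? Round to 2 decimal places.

€76.83

Three-stage DDM. Project D₁…D_6; terminal Gordon value at t=6 with g = 0.024; discount at r = 0.166.
D_1 = 8.5462
D_2 = 10.5546
D_3 = 11.1287
D_4 = 11.7341
D_5 = 12.3725
D_6 = 13.0455
TV_6 = 13.3586/(0.166−0.024) = 94.0748
P₀ = Σ Dₜ/(1+r)ᵗ + TV_6/(1+r)^6 = 76.8285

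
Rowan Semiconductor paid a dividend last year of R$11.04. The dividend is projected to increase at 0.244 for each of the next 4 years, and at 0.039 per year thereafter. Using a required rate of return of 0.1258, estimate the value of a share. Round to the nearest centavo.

R$254.05

Two-stage DDM. Project D₁…D_4 at 0.244, terminal growth 0.039, discount at r = 0.1258.
D_1 = 13.7338
D_2 = 17.0848
D_3 = 21.2535
D_4 = 26.4393
Terminal value at t=4: TV = D_5/(r−g) = 27.4705/(0.1258−0.039) = 316.4801
P₀ = 13.7338/(1+0.1258)^1 + 17.0848/(1+0.1258)^2 + 21.2535/(1+0.1258)^3 + 26.4393/(1+0.1258)^4 + 316.4801/(1+0.1258)^4 = 254.0493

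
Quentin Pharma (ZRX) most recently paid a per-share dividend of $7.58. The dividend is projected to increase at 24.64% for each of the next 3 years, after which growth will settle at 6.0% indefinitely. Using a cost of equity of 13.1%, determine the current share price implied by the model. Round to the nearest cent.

Two-stage DDM. Project D₁…D_3 at 0.2464, terminal growth 0.06, discount at r = 0.131.
D_1 = 9.4477
D_2 = 11.7756
D_3 = 14.6771
Terminal value at t=3: TV = D_4/(r−g) = 15.5578/(0.131−0.06) = 219.1235
P₀ = 9.4477/(1+0.131)^1 + 11.7756/(1+0.131)^2 + 14.6771/(1+0.131)^3 + 219.1235/(1+0.131)^3 = 179.1653

$179.17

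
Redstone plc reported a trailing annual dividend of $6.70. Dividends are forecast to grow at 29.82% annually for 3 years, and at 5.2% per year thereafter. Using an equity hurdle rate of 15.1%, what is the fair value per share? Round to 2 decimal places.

$127.85

Two-stage DDM. Project D₁…D_3 at 0.2982, terminal growth 0.052, discount at r = 0.151.
D_1 = 8.6979
D_2 = 11.2917
D_3 = 14.6588
Terminal value at t=3: TV = D_4/(r−g) = 15.4211/(0.151−0.052) = 155.7687
P₀ = 8.6979/(1+0.151)^1 + 11.2917/(1+0.151)^2 + 14.6588/(1+0.151)^3 + 155.7687/(1+0.151)^3 = 127.8472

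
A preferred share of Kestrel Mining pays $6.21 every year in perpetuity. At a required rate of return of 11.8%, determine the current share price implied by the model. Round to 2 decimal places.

$52.63

Zero-growth DDM (perpetuity): P₀ = D/r = 6.21 / 0.118 = 52.6271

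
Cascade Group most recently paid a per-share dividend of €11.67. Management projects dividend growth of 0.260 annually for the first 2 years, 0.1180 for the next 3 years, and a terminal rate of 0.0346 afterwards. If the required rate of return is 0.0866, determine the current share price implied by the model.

€419.13

Three-stage DDM. Project D₁…D_5; terminal Gordon value at t=5 with g = 0.0346; discount at r = 0.0866.
D_1 = 14.7042
D_2 = 18.5273
D_3 = 20.7135
D_4 = 23.1577
D_5 = 25.8903
TV_5 = 26.7861/(0.0866−0.0346) = 515.1177
P₀ = Σ Dₜ/(1+r)ᵗ + TV_5/(1+r)^5 = 419.1349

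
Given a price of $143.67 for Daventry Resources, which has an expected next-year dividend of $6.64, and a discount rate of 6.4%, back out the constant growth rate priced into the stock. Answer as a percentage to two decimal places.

From P₀ = D₁/(r − g), the implied growth is g = r − D₁/P₀.
g = 0.064 − 6.64/143.67 = 0.064 − 0.04622 = 0.01778

1.78%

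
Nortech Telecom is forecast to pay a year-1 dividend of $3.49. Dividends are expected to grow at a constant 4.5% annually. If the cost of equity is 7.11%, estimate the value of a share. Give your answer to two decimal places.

$133.72

Gordon growth model: P₀ = D₁/(r − g), with D₁ = 3.49 given directly.
P₀ = 3.4900 / (0.0711 − 0.045) = 3.4900 / 0.0261 = 133.7165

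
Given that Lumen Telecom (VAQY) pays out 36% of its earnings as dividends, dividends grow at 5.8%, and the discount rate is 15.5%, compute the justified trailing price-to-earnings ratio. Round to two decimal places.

Justified trailing P/E = b(1+g)/(r−g) = 0.36×(1+0.058)/(0.155−0.058) = 3.9266

3.93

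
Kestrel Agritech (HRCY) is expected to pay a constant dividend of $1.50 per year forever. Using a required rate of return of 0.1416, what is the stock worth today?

$10.59

Zero-growth DDM (perpetuity): P₀ = D/r = 1.50 / 0.1416 = 10.5932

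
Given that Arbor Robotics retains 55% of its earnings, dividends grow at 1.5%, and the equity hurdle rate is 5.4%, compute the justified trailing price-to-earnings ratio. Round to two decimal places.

11.71

Payout ratio b = 1 − 0.55 = 0.45.
Justified trailing P/E = b(1+g)/(r−g) = 0.45×(1+0.015)/(0.054−0.015) = 11.7115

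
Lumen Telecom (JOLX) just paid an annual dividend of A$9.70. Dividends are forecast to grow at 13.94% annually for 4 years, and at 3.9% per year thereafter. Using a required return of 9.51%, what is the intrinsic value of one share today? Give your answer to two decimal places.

Two-stage DDM. Project D₁…D_4 at 0.1394, terminal growth 0.039, discount at r = 0.0951.
D_1 = 11.0522
D_2 = 12.5929
D_3 = 14.3483
D_4 = 16.3485
Terminal value at t=4: TV = D_5/(r−g) = 16.9860/(0.0951−0.039) = 302.7815
P₀ = 11.0522/(1+0.0951)^1 + 12.5929/(1+0.0951)^2 + 14.3483/(1+0.0951)^3 + 16.3485/(1+0.0951)^4 + 302.7815/(1+0.0951)^4 = 253.4160

A$253.42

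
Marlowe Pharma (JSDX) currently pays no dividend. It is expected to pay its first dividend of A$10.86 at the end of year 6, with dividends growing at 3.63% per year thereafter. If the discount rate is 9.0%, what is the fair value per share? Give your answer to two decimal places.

A$131.44

Deferred-dividend DDM. At t=5 the remaining stream is a growing perpetuity with first payment D_6 = 10.86.
V_5 = D_6/(r−g) = 10.86/(0.09−0.0363) = 202.2346
P₀ = V_5/(1+r)^5 = 202.2346/(1+0.09)^5 = 131.4386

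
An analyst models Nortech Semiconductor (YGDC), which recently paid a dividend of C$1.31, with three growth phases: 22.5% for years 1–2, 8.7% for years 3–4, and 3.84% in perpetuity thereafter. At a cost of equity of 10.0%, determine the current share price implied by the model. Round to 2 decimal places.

C$33.02

Three-stage DDM. Project D₁…D_4; terminal Gordon value at t=4 with g = 0.0384; discount at r = 0.1.
D_1 = 1.6048
D_2 = 1.9658
D_3 = 2.1368
D_4 = 2.3228
TV_4 = 2.4119/(0.1−0.0384) = 39.1549
P₀ = Σ Dₜ/(1+r)ᵗ + TV_4/(1+r)^4 = 33.0188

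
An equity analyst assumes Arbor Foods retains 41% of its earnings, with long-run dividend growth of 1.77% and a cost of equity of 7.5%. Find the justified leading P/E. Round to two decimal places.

Payout ratio b = 1 − 0.41 = 0.59.
Justified leading P/E = b/(r−g) = 0.59/(0.075−0.0177) = 10.2967

10.30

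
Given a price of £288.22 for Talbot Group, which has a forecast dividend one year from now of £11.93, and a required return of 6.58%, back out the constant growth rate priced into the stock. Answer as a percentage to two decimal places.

From P₀ = D₁/(r − g), the implied growth is g = r − D₁/P₀.
g = 0.0658 − 11.93/288.22 = 0.0658 − 0.04139 = 0.02441

2.44%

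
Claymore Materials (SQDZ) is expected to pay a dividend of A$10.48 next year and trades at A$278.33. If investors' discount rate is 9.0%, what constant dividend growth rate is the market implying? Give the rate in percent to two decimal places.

From P₀ = D₁/(r − g), the implied growth is g = r − D₁/P₀.
g = 0.09 − 10.48/278.33 = 0.09 − 0.03765 = 0.05235

5.23%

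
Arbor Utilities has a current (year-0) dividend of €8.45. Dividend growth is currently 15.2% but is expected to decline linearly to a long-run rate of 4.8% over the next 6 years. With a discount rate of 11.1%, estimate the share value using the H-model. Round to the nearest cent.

€182.41

H-model: P₀ = D₀[(1+g_L) + H(g_S−g_L)]/(r−g_L), with H = 6/2 = 3.
P₀ = 8.45 × [(1+0.048) + 3×(0.152−0.048)] / (0.111−0.048)
   = 8.45 × 1.3600 / 0.063 = 182.4127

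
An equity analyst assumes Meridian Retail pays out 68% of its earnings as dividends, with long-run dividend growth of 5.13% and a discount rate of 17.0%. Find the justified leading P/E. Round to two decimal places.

5.73

Justified leading P/E = b/(r−g) = 0.68/(0.17−0.0513) = 5.7287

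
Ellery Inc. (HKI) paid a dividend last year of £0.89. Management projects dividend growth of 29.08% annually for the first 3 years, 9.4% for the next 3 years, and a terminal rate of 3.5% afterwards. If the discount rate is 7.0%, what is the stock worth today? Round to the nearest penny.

£58.22

Three-stage DDM. Project D₁…D_6; terminal Gordon value at t=6 with g = 0.035; discount at r = 0.07.
D_1 = 1.1488
D_2 = 1.4829
D_3 = 1.9141
D_4 = 2.0940
D_5 = 2.2909
D_6 = 2.5062
TV_6 = 2.5939/(0.07−0.035) = 74.1124
P₀ = Σ Dₜ/(1+r)ᵗ + TV_6/(1+r)^6 = 58.2165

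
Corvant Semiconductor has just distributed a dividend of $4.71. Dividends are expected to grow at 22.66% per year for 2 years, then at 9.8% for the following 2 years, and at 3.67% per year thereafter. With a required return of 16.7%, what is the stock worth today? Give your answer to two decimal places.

Three-stage DDM. Project D₁…D_4; terminal Gordon value at t=4 with g = 0.0367; discount at r = 0.167.
D_1 = 5.7773
D_2 = 7.0864
D_3 = 7.7809
D_4 = 8.5434
TV_4 = 8.8570/(0.167−0.0367) = 67.9736
P₀ = Σ Dₜ/(1+r)ᵗ + TV_4/(1+r)^4 = 56.3044

$56.30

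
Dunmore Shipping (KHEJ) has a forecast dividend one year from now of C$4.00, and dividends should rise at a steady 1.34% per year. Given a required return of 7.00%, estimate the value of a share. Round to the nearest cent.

C$70.67

Gordon growth model: P₀ = D₁/(r − g), with D₁ = 4.00 given directly.
P₀ = 4.0000 / (0.07 − 0.0134) = 4.0000 / 0.0566 = 70.6714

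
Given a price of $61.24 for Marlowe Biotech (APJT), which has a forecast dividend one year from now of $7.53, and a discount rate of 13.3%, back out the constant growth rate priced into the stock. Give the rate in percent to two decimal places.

1.00%

From P₀ = D₁/(r − g), the implied growth is g = r − D₁/P₀.
g = 0.133 − 7.53/61.24 = 0.133 − 0.12296 = 0.01004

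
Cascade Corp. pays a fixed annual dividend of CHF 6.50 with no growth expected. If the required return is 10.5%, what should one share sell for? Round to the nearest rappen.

CHF 61.90

Zero-growth DDM (perpetuity): P₀ = D/r = 6.50 / 0.105 = 61.9048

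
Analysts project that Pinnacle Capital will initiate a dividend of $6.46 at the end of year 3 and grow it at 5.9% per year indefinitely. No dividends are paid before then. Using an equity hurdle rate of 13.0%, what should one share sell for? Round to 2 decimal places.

Deferred-dividend DDM. At t=2 the remaining stream is a growing perpetuity with first payment D_3 = 6.46.
V_2 = D_3/(r−g) = 6.46/(0.13−0.059) = 90.9859
P₀ = V_2/(1+r)^2 = 90.9859/(1+0.13)^2 = 71.2553

$71.26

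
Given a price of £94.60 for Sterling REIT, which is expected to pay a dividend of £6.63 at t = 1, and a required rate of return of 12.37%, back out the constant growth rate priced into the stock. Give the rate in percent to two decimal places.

5.36%

From P₀ = D₁/(r − g), the implied growth is g = r − D₁/P₀.
g = 0.1237 − 6.63/94.60 = 0.1237 − 0.07008 = 0.05362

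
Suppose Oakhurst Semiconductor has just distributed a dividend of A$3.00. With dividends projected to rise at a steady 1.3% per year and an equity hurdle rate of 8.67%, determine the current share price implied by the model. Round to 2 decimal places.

A$41.23

Gordon growth model: P₀ = D₁/(r − g). D₁ = 3.00 × (1 + 0.013) = 3.0390.
P₀ = 3.0390 / (0.0867 − 0.013) = 3.0390 / 0.0737 = 41.2347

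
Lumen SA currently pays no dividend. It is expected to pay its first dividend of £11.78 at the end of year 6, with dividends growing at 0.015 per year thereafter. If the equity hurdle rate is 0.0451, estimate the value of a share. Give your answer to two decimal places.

Deferred-dividend DDM. At t=5 the remaining stream is a growing perpetuity with first payment D_6 = 11.78.
V_5 = D_6/(r−g) = 11.78/(0.0451−0.015) = 391.3621
P₀ = V_5/(1+r)^5 = 391.3621/(1+0.0451)^5 = 313.8987

£313.90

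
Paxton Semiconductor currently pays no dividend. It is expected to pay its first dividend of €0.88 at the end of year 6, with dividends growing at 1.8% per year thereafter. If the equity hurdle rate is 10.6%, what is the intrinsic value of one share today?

Deferred-dividend DDM. At t=5 the remaining stream is a growing perpetuity with first payment D_6 = 0.88.
V_5 = D_6/(r−g) = 0.88/(0.106−0.018) = 10.0000
P₀ = V_5/(1+r)^5 = 10.0000/(1+0.106)^5 = 6.0426

€6.04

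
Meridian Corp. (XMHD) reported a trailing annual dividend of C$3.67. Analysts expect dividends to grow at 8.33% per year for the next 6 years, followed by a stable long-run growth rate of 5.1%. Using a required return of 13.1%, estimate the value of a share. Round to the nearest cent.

Two-stage DDM. Project D₁…D_6 at 0.0833, terminal growth 0.051, discount at r = 0.131.
D_1 = 3.9757
D_2 = 4.3069
D_3 = 4.6657
D_4 = 5.0543
D_5 = 5.4753
D_6 = 5.9314
Terminal value at t=6: TV = D_7/(r−g) = 6.2339/(0.131−0.051) = 77.9240
P₀ = 3.9757/(1+0.131)^1 + 4.3069/(1+0.131)^2 + 4.6657/(1+0.131)^3 + 5.0543/(1+0.131)^4 + 5.4753/(1+0.131)^5 + 5.9314/(1+0.131)^6 + 77.9240/(1+0.131)^6 = 56.2189

C$56.22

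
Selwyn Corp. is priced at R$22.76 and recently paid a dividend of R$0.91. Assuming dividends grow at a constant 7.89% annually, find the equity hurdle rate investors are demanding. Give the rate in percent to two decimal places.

Rearranging the constant-growth DDM: r = D₁/P₀ + g.
D₁ = 0.91 × (1 + 0.0789) = 0.9818.
r = 0.9818 / 22.76 + 0.0789 = 0.04314 + 0.0789 = 0.12204

12.20%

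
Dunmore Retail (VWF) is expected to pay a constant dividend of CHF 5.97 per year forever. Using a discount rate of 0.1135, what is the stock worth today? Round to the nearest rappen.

Zero-growth DDM (perpetuity): P₀ = D/r = 5.97 / 0.1135 = 52.5991

CHF 52.60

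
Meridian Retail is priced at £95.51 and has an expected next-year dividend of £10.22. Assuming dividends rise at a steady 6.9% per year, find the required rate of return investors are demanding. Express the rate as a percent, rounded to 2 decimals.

Rearranging the constant-growth DDM: r = D₁/P₀ + g.
r = 10.2200 / 95.51 + 0.069 = 0.10700 + 0.069 = 0.17600

17.60%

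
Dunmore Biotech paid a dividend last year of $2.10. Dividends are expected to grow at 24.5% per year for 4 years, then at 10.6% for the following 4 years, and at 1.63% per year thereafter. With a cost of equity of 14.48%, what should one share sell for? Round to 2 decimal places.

Three-stage DDM. Project D₁…D_8; terminal Gordon value at t=8 with g = 0.0163; discount at r = 0.1448.
D_1 = 2.6145
D_2 = 3.2551
D_3 = 4.0525
D_4 = 5.0454
D_5 = 5.5802
D_6 = 6.1717
D_7 = 6.8259
D_8 = 7.5495
TV_8 = 7.6725/(0.1448−0.0163) = 59.7085
P₀ = Σ Dₜ/(1+r)ᵗ + TV_8/(1+r)^8 = 41.4332

$41.43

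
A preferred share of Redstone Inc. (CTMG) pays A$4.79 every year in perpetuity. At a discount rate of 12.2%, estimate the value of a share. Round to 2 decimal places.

A$39.26

Zero-growth DDM (perpetuity): P₀ = D/r = 4.79 / 0.122 = 39.2623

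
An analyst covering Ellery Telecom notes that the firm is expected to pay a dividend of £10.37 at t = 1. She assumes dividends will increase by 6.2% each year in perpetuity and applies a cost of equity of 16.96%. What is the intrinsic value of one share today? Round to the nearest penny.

£96.38

Gordon growth model: P₀ = D₁/(r − g), with D₁ = 10.37 given directly.
P₀ = 10.3700 / (0.1696 − 0.062) = 10.3700 / 0.1076 = 96.3755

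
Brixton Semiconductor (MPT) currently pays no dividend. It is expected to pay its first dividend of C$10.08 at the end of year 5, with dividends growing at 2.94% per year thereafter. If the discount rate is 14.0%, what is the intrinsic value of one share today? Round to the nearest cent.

C$53.96

Deferred-dividend DDM. At t=4 the remaining stream is a growing perpetuity with first payment D_5 = 10.08.
V_4 = D_5/(r−g) = 10.08/(0.14−0.0294) = 91.1392
P₀ = V_4/(1+r)^4 = 91.1392/(1+0.14)^4 = 53.9617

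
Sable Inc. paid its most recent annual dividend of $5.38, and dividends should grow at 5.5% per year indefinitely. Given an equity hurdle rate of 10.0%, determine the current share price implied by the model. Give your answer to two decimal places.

Gordon growth model: P₀ = D₁/(r − g). D₁ = 5.38 × (1 + 0.055) = 5.6759.
P₀ = 5.6759 / (0.1 − 0.055) = 5.6759 / 0.045 = 126.1311

$126.13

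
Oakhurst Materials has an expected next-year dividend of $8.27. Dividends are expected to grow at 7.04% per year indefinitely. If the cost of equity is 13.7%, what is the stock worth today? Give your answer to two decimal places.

$124.17

Gordon growth model: P₀ = D₁/(r − g), with D₁ = 8.27 given directly.
P₀ = 8.2700 / (0.137 − 0.0704) = 8.2700 / 0.0666 = 124.1742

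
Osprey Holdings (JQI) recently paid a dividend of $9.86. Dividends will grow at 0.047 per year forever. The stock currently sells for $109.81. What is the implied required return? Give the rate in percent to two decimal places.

Rearranging the constant-growth DDM: r = D₁/P₀ + g.
D₁ = 9.86 × (1 + 0.047) = 10.3234.
r = 10.3234 / 109.81 + 0.047 = 0.09401 + 0.047 = 0.14101

14.10%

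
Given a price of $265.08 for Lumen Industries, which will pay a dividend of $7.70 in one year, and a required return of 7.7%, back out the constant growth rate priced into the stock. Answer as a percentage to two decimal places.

From P₀ = D₁/(r − g), the implied growth is g = r − D₁/P₀.
g = 0.077 − 7.70/265.08 = 0.077 − 0.02905 = 0.04795

4.80%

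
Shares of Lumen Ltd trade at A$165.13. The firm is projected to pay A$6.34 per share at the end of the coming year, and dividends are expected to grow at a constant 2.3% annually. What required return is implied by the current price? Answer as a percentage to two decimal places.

6.14%

Rearranging the constant-growth DDM: r = D₁/P₀ + g.
r = 6.3400 / 165.13 + 0.023 = 0.03839 + 0.023 = 0.06139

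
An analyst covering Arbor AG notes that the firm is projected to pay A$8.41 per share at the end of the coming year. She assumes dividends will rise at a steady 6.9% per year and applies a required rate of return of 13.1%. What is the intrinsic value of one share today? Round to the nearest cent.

A$135.65

Gordon growth model: P₀ = D₁/(r − g), with D₁ = 8.41 given directly.
P₀ = 8.4100 / (0.131 − 0.069) = 8.4100 / 0.062 = 135.6452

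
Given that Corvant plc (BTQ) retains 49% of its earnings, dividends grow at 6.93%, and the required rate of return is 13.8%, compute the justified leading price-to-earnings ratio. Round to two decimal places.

Payout ratio b = 1 − 0.49 = 0.51.
Justified leading P/E = b/(r−g) = 0.51/(0.138−0.0693) = 7.4236

7.42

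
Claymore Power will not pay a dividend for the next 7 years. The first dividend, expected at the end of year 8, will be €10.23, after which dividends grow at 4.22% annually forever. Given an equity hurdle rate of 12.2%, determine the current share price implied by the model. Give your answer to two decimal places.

€57.27

Deferred-dividend DDM. At t=7 the remaining stream is a growing perpetuity with first payment D_8 = 10.23.
V_7 = D_8/(r−g) = 10.23/(0.122−0.0422) = 128.1955
P₀ = V_7/(1+r)^7 = 128.1955/(1+0.122)^7 = 57.2694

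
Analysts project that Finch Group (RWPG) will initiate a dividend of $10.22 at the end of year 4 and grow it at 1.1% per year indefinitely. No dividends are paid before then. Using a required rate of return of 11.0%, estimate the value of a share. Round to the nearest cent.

Deferred-dividend DDM. At t=3 the remaining stream is a growing perpetuity with first payment D_4 = 10.22.
V_3 = D_4/(r−g) = 10.22/(0.11−0.011) = 103.2323
P₀ = V_3/(1+r)^3 = 103.2323/(1+0.11)^3 = 75.4826

$75.48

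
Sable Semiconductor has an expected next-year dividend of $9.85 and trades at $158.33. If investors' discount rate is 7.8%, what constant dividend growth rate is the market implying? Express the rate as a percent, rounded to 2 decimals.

1.58%

From P₀ = D₁/(r − g), the implied growth is g = r − D₁/P₀.
g = 0.078 − 9.85/158.33 = 0.078 − 0.06221 = 0.01579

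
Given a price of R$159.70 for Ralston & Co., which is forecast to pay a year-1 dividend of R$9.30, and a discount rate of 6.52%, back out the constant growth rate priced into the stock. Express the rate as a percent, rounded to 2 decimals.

From P₀ = D₁/(r − g), the implied growth is g = r − D₁/P₀.
g = 0.0652 − 9.30/159.70 = 0.0652 − 0.05823 = 0.00697

0.70%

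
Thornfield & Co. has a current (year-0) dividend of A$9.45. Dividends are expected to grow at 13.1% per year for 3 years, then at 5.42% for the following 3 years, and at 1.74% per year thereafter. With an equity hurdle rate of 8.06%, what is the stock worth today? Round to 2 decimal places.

Three-stage DDM. Project D₁…D_6; terminal Gordon value at t=6 with g = 0.0174; discount at r = 0.0806.
D_1 = 10.6879
D_2 = 12.0881
D_3 = 13.6716
D_4 = 14.4126
D_5 = 15.1938
D_6 = 16.0173
TV_6 = 16.2960/(0.0806−0.0174) = 257.8477
P₀ = Σ Dₜ/(1+r)ᵗ + TV_6/(1+r)^6 = 223.9671

A$223.97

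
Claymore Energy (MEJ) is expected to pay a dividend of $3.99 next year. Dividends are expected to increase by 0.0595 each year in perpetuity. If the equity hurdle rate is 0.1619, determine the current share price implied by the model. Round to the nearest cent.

$38.96

Gordon growth model: P₀ = D₁/(r − g), with D₁ = 3.99 given directly.
P₀ = 3.9900 / (0.1619 − 0.0595) = 3.9900 / 0.1024 = 38.9648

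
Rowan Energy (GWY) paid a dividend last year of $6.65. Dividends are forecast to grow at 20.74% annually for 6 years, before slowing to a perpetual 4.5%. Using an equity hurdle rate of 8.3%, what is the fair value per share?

$410.54

Two-stage DDM. Project D₁…D_6 at 0.2074, terminal growth 0.045, discount at r = 0.083.
D_1 = 8.0292
D_2 = 9.6945
D_3 = 11.7051
D_4 = 14.1327
D_5 = 17.0639
D_6 = 20.6029
Terminal value at t=6: TV = D_7/(r−g) = 21.5300/(0.083−0.045) = 566.5802
P₀ = 8.0292/(1+0.083)^1 + 9.6945/(1+0.083)^2 + 11.7051/(1+0.083)^3 + 14.1327/(1+0.083)^4 + 17.0639/(1+0.083)^5 + 20.6029/(1+0.083)^6 + 566.5802/(1+0.083)^6 = 410.5384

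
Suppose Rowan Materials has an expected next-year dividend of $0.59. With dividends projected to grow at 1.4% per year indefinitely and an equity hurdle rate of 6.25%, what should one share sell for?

$12.16

Gordon growth model: P₀ = D₁/(r − g), with D₁ = 0.59 given directly.
P₀ = 0.5900 / (0.0625 − 0.014) = 0.5900 / 0.0485 = 12.1649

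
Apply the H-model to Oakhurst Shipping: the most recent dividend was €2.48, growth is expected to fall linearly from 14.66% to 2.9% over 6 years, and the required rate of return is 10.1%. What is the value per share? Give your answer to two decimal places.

€47.60

H-model: P₀ = D₀[(1+g_L) + H(g_S−g_L)]/(r−g_L), with H = 6/2 = 3.
P₀ = 2.48 × [(1+0.029) + 3×(0.1466−0.029)] / (0.101−0.029)
   = 2.48 × 1.3818 / 0.072 = 47.5953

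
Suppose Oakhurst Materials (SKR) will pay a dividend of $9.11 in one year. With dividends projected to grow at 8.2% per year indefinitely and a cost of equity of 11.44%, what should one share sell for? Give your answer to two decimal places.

$281.17

Gordon growth model: P₀ = D₁/(r − g), with D₁ = 9.11 given directly.
P₀ = 9.1100 / (0.1144 − 0.082) = 9.1100 / 0.0324 = 281.1728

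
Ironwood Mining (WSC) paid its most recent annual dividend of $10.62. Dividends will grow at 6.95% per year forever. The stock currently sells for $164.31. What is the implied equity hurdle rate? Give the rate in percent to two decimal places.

Rearranging the constant-growth DDM: r = D₁/P₀ + g.
D₁ = 10.62 × (1 + 0.0695) = 11.3581.
r = 11.3581 / 164.31 + 0.0695 = 0.06913 + 0.0695 = 0.13863

13.86%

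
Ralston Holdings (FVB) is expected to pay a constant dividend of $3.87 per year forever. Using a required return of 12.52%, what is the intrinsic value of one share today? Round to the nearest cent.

$30.91

Zero-growth DDM (perpetuity): P₀ = D/r = 3.87 / 0.1252 = 30.9105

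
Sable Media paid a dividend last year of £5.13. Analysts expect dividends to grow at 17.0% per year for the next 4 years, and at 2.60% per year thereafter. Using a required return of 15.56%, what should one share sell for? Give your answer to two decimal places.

Two-stage DDM. Project D₁…D_4 at 0.17, terminal growth 0.026, discount at r = 0.1556.
D_1 = 6.0021
D_2 = 7.0225
D_3 = 8.2163
D_4 = 9.6130
Terminal value at t=4: TV = D_5/(r−g) = 9.8630/(0.1556−0.026) = 76.1032
P₀ = 6.0021/(1+0.1556)^1 + 7.0225/(1+0.1556)^2 + 8.2163/(1+0.1556)^3 + 9.6130/(1+0.1556)^4 + 76.1032/(1+0.1556)^4 = 63.8422

£63.84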